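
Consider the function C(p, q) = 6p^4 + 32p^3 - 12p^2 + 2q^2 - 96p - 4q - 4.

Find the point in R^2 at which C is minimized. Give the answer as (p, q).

(-4, 1)

C(p,q) separates as A(p) + B(q) − 4, so its minimum is min A + min B − 4.
A'(p) = 24(p - 1)(p + 1)(p + 4) vanishes at p ∈ {-4, -1, 1}; B'(q) = 4q - 4 vanishes at q ∈ {1}.
Local minima of A (where A''>0): A(-4)=-320, A(1)=-70. Local minima of B: B(1)=-2.
So the global minimum of C is A(-4) + B(1) − 4 = -320 − 2 − 4 = -326, attained at (-4, 1).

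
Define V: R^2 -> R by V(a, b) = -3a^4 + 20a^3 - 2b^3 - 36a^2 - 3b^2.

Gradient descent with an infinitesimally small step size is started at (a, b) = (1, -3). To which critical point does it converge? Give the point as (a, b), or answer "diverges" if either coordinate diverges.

(2, -1)

V is separable, so gradient descent decouples: a follows -∂V/∂a, b follows -∂V/∂b.
∂V/∂a = -12a(a - 3)(a - 2); at a=1 this is -24, so a increases.
∂V/∂b = -6b(b + 1); at b=-3 this is -36, so b increases.
a converges to its nearest critical value 2 (a local min of the a-part); b converges to -1. The iterate converges to (2, -1).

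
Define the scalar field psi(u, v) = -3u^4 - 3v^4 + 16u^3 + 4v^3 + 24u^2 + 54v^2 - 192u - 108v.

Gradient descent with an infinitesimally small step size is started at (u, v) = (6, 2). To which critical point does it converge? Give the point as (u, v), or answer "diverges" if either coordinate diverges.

diverges

psi is separable, so gradient descent decouples: u follows -∂psi/∂u, v follows -∂psi/∂v.
∂psi/∂u = -12(u - 4)(u - 2)(u + 2); at u=6 this is -768, so u increases.
∂psi/∂v = -12(v - 3)(v - 1)(v + 3); at v=2 this is 60, so v decreases.
The u-coordinate has no critical point in that direction and runs off to infinity.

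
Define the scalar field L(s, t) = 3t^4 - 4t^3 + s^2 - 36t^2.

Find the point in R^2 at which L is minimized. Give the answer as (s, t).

(0, 3)

L(s,t) separates as P(s) + Q(t), so its minimum is min P + min Q.
P'(s) = 2s vanishes at s ∈ {0}; Q'(t) = 12t(t - 3)(t + 2) vanishes at t ∈ {-2, 0, 3}.
Local minima of P (where P''>0): P(0)=0. Local minima of Q: Q(-2)=-64, Q(3)=-189.
So the global minimum of L is P(0) + Q(3) = 0 − 189 = -189, attained at (0, 3).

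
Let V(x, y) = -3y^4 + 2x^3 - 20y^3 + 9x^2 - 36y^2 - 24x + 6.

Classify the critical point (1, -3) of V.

The mixed partial ∂²V/∂x∂y is 0, so the Hessian at any point is diag(V_xx, V_yy) = diag(6(2x + 3), -12(3y^2 + 10y + 6)).
At (1, -3): H = diag(30, -36).
The eigenvalues have opposite signs, so H is indefinite: a saddle point.

saddle point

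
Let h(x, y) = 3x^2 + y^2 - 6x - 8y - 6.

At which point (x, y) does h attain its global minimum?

(1, 4)

h(x,y) separates as P(x) + Q(y) − 6, so its minimum is min P + min Q − 6.
P'(x) = 6x - 6 vanishes at x ∈ {1}; Q'(y) = 2y - 8 vanishes at y ∈ {4}.
Local minima of P (where P''>0): P(1)=-3. Local minima of Q: Q(4)=-16.
So the global minimum of h is P(1) + Q(4) − 6 = -3 − 16 − 6 = -25, attained at (1, 4).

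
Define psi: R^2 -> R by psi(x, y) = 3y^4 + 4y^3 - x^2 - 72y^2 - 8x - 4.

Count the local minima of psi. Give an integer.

0

psi separates as a function of x plus a function of y, so ∇psi=0 decouples.
∂psi/∂x = -2(x + 4) = 0 at x ∈ {-4}; ∂psi/∂y = 12y(y - 3)(y + 4) = 0 at y ∈ {-4, 0, 3}.
The Hessian is diagonal: diag(psi_xx, psi_yy). Second derivatives: psi_xx(-4)=-2; psi_yy(-4)=336, psi_yy(0)=-144, psi_yy(3)=252.
Local minima occur where both diagonal entries positive: none. Count: 0.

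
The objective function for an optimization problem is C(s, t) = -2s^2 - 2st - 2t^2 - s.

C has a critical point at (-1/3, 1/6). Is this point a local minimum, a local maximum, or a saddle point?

local maximum

The Hessian of C is constant: H = [[-4, -2], [-2, -4]].
det(H) = (-4)·(-4) − (-2)² = 12.
det(H) > 0 and tr(H) = -8 < 0, so H is negative definite and the point is a local maximum.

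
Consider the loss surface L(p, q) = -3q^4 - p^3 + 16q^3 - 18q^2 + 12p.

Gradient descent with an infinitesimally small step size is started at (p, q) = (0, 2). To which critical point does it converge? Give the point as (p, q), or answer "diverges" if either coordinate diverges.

L is separable, so gradient descent decouples: p follows -∂L/∂p, q follows -∂L/∂q.
∂L/∂p = -3(p - 2)(p + 2); at p=0 this is 12, so p decreases.
∂L/∂q = -12q(q - 3)(q - 1); at q=2 this is 24, so q decreases.
p converges to its nearest critical value -2 (a local min of the p-part); q converges to 1. The iterate converges to (-2, 1).

(-2, 1)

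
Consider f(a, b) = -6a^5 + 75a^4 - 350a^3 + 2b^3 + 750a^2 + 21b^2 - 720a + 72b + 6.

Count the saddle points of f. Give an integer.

4

f separates as a function of a plus a function of b, so ∇f=0 decouples.
∂f/∂a = -30(a - 4)(a - 3)(a - 2)(a - 1) = 0 at a ∈ {1, 2, 3, 4}; ∂f/∂b = 6(b + 3)(b + 4) = 0 at b ∈ {-4, -3}.
The Hessian is diagonal: diag(f_aa, f_bb). Second derivatives: f_aa(1)=180, f_aa(2)=-60, f_aa(3)=60, f_aa(4)=-180; f_bb(-4)=-6, f_bb(-3)=6.
Saddle points occur where the two diagonal entries have opposite signs: (1, -4), (2, -3), (3, -4), (4, -3). Count: 4.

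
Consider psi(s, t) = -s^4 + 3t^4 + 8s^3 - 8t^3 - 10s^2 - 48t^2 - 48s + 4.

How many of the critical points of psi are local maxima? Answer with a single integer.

psi separates as a function of s plus a function of t, so ∇psi=0 decouples.
∂psi/∂s = -4(s - 4)(s - 3)(s + 1) = 0 at s ∈ {-1, 3, 4}; ∂psi/∂t = 12t(t - 4)(t + 2) = 0 at t ∈ {-2, 0, 4}.
The Hessian is diagonal: diag(psi_ss, psi_tt). Second derivatives: psi_ss(-1)=-80, psi_ss(3)=16, psi_ss(4)=-20; psi_tt(-2)=144, psi_tt(0)=-96, psi_tt(4)=288.
Local maxima occur where both diagonal entries negative: (-1, 0), (4, 0). Count: 2.

2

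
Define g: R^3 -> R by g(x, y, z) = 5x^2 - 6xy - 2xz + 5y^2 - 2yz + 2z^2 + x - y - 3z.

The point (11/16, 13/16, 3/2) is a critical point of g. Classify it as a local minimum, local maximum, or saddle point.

local minimum

The Hessian is constant: H = [[10, -6, -2], [-6, 10, -2], [-2, -2, 4]].
Leading principal minors: Δ₁ = 10, Δ₂ = 64, Δ₃ = 128.
All leading minors are positive, so H is positive definite: a local minimum.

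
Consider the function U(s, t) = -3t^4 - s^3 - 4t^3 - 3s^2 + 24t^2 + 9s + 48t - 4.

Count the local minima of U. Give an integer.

U separates as a function of s plus a function of t, so ∇U=0 decouples.
∂U/∂s = -3(s - 1)(s + 3) = 0 at s ∈ {-3, 1}; ∂U/∂t = -12(t - 2)(t + 1)(t + 2) = 0 at t ∈ {-2, -1, 2}.
The Hessian is diagonal: diag(U_ss, U_tt). Second derivatives: U_ss(-3)=12, U_ss(1)=-12; U_tt(-2)=-48, U_tt(-1)=36, U_tt(2)=-144.
Local minima occur where both diagonal entries positive: (-3, -1). Count: 1.

1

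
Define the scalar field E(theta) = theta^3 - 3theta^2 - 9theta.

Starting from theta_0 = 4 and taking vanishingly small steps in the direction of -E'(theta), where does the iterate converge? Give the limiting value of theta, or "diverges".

E'(theta) = 3(theta - 3)(theta + 1), so E'(4) = 15.
Gradient descent moves in the -E' direction, i.e. theta is decreasing.
The nearest critical point in that direction is theta = 3, where E'' = 12 > 0 (a local minimum). The iterate converges there.

3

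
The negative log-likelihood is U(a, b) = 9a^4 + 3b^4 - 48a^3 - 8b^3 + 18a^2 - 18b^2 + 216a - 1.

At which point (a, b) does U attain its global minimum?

U(a,b) separates as P(a) + Q(b) − 1, so its minimum is min P + min Q − 1.
P'(a) = 36(a - 3)(a - 2)(a + 1) vanishes at a ∈ {-1, 2, 3}; Q'(b) = 12b(b - 3)(b + 1) vanishes at b ∈ {-1, 0, 3}.
Local minima of P (where P''>0): P(-1)=-141, P(3)=243. Local minima of Q: Q(-1)=-7, Q(3)=-135.
So the global minimum of U is P(-1) + Q(3) − 1 = -141 − 135 − 1 = -277, attained at (-1, 3).

(-1, 3)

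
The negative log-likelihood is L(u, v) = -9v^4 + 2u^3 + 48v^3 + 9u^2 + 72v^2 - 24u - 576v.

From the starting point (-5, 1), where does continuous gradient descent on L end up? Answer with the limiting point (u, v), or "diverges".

L is separable, so gradient descent decouples: u follows -∂L/∂u, v follows -∂L/∂v.
∂L/∂u = 6(u - 1)(u + 4); at u=-5 this is 36, so u decreases.
∂L/∂v = -36(v - 4)(v - 2)(v + 2); at v=1 this is -324, so v increases.
The u-coordinate has no critical point in that direction and runs off to infinity.

diverges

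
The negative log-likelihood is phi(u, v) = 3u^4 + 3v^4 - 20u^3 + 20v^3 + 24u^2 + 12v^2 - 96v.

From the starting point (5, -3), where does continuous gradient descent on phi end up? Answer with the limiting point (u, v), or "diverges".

phi is separable, so gradient descent decouples: u follows -∂phi/∂u, v follows -∂phi/∂v.
∂phi/∂u = 12u(u - 4)(u - 1); at u=5 this is 240, so u decreases.
∂phi/∂v = 12(v - 1)(v + 2)(v + 4); at v=-3 this is 48, so v decreases.
u converges to its nearest critical value 4 (a local min of the u-part); v converges to -4. The iterate converges to (4, -4).

(4, -4)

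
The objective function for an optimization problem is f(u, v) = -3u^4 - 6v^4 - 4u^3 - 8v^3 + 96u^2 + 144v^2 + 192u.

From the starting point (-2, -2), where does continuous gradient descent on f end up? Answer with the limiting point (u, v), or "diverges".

f is separable, so gradient descent decouples: u follows -∂f/∂u, v follows -∂f/∂v.
∂f/∂u = -12(u - 4)(u + 1)(u + 4); at u=-2 this is -144, so u increases.
∂f/∂v = -24v(v - 3)(v + 4); at v=-2 this is -480, so v increases.
u converges to its nearest critical value -1 (a local min of the u-part); v converges to 0. The iterate converges to (-1, 0).

(-1, 0)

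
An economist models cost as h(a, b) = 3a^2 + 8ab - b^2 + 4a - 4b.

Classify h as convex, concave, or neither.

neither

h is quadratic, so its Hessian is the constant matrix H = [[6, 8], [8, -2]].
det(H) = -76, tr(H) = 4.
det(H) < 0, so H is indefinite: neither convex nor concave.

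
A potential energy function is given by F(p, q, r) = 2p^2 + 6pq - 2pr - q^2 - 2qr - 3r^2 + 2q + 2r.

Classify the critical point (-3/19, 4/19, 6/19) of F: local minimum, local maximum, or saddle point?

The Hessian is constant: H = [[4, 6, -2], [6, -2, -2], [-2, -2, -6]].
Leading principal minors: Δ₁ = 4, Δ₂ = -44, Δ₃ = 304.
The minors fit neither the all-positive nor the alternating-sign pattern, so H is indefinite: a saddle point.

saddle point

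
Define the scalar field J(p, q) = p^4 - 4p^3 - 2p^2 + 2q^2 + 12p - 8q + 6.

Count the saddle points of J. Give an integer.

1

J separates as a function of p plus a function of q, so ∇J=0 decouples.
∂J/∂p = 4(p - 3)(p - 1)(p + 1) = 0 at p ∈ {-1, 1, 3}; ∂J/∂q = 4(q - 2) = 0 at q ∈ {2}.
The Hessian is diagonal: diag(J_pp, J_qq). Second derivatives: J_pp(-1)=32, J_pp(1)=-16, J_pp(3)=32; J_qq(2)=4.
Saddle points occur where the two diagonal entries have opposite signs: (1, 2). Count: 1.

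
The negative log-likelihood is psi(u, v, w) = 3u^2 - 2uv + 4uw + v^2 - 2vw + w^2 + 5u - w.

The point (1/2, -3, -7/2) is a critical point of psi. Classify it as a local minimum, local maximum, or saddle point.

The Hessian is constant: H = [[6, -2, 4], [-2, 2, -2], [4, -2, 2]].
Leading principal minors: Δ₁ = 6, Δ₂ = 8, Δ₃ = -8.
The minors fit neither the all-positive nor the alternating-sign pattern, so H is indefinite: a saddle point.

saddle point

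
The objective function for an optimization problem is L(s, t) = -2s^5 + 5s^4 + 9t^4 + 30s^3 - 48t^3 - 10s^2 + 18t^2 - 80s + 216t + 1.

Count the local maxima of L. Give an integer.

2

L separates as a function of s plus a function of t, so ∇L=0 decouples.
∂L/∂s = -10(s - 4)(s - 1)(s + 1)(s + 2) = 0 at s ∈ {-2, -1, 1, 4}; ∂L/∂t = 36(t - 3)(t - 2)(t + 1) = 0 at t ∈ {-1, 2, 3}.
The Hessian is diagonal: diag(L_ss, L_tt). Second derivatives: L_ss(-2)=180, L_ss(-1)=-100, L_ss(1)=180, L_ss(4)=-900; L_tt(-1)=432, L_tt(2)=-108, L_tt(3)=144.
Local maxima occur where both diagonal entries negative: (-1, 2), (4, 2). Count: 2.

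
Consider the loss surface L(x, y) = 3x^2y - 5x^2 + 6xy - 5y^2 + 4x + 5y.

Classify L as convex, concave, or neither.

neither

The term 3x^2y is cubic, so the Hessian is not constant.
∂²L/∂x² = 6y - 10, which takes both signs as y varies (negative for sufficiently negative y). A diagonal entry of the Hessian changing sign means the Hessian is neither positive- nor negative-semidefinite on all of R^2.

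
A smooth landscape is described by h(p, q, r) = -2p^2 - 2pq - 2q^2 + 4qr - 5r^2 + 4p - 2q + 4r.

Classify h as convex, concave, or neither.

concave

h is quadratic, so its Hessian is the constant matrix H = [[-4, -2, 0], [-2, -4, 4], [0, 4, -10]].
Leading principal minors: -4, 12, -56.
Signs alternate −, +, − ⇒ H ≺ 0 ⇒ concave.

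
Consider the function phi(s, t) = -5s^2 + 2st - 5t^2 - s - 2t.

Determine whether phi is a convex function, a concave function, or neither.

concave

phi is quadratic, so its Hessian is the constant matrix H = [[-10, 2], [2, -10]].
det(H) = 96, tr(H) = -20.
det(H) > 0 and tr(H) < 0, so H is negative definite everywhere: concave.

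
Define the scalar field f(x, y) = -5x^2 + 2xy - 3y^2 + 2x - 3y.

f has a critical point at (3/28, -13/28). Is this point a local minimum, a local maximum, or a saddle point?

The Hessian of f is constant: H = [[-10, 2], [2, -6]].
det(H) = (-10)·(-6) − 2² = 56.
det(H) > 0 and tr(H) = -16 < 0, so H is negative definite and the point is a local maximum.

local maximum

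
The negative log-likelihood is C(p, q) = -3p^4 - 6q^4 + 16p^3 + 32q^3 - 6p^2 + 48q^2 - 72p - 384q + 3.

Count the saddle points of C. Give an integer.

C separates as a function of p plus a function of q, so ∇C=0 decouples.
∂C/∂p = -12(p - 3)(p - 2)(p + 1) = 0 at p ∈ {-1, 2, 3}; ∂C/∂q = -24(q - 4)(q - 2)(q + 2) = 0 at q ∈ {-2, 2, 4}.
The Hessian is diagonal: diag(C_pp, C_qq). Second derivatives: C_pp(-1)=-144, C_pp(2)=36, C_pp(3)=-48; C_qq(-2)=-576, C_qq(2)=192, C_qq(4)=-288.
Saddle points occur where the two diagonal entries have opposite signs: (-1, 2), (2, -2), (2, 4), (3, 2). Count: 4.

4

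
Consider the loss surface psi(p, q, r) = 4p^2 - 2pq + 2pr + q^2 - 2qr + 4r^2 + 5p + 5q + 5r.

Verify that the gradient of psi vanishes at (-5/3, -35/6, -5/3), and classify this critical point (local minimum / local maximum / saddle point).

∇psi = (8p - 2q + 2r + 5, -2p + 2q - 2r + 5, 2p - 2q + 8r + 5); substituting (-5/3, -35/6, -5/3) gives ∇psi = (0, 0, 0), so (-5/3, -35/6, -5/3) is indeed a critical point.
The Hessian is constant: H = [[8, -2, 2], [-2, 2, -2], [2, -2, 8]].
Leading principal minors: Δ₁ = 8, Δ₂ = 12, Δ₃ = 72.
All leading minors are positive, so H is positive definite: a local minimum.

local minimum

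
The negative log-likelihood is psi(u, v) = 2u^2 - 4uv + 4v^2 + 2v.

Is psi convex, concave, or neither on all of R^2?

convex

psi is quadratic, so its Hessian is the constant matrix H = [[4, -4], [-4, 8]].
det(H) = 16, tr(H) = 12.
det(H) > 0 and tr(H) > 0, so H is positive definite everywhere: convex.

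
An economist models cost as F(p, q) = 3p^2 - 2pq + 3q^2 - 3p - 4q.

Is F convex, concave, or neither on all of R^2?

F is quadratic, so its Hessian is the constant matrix H = [[6, -2], [-2, 6]].
det(H) = 32, tr(H) = 12.
det(H) > 0 and tr(H) > 0, so H is positive definite everywhere: convex.

convex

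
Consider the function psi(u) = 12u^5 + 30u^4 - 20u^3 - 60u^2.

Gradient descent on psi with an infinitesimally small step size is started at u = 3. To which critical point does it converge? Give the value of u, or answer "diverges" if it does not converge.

1

psi'(u) = 60u(u - 1)(u + 1)(u + 2), so psi'(3) = 7200.
Gradient descent moves in the -psi' direction, i.e. u is decreasing.
The nearest critical point in that direction is u = 1, where psi'' = 360 > 0 (a local minimum). The iterate converges there.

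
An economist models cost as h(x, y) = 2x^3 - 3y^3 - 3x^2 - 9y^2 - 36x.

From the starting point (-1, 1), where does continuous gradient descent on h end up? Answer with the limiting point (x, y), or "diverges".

diverges

h is separable, so gradient descent decouples: x follows -∂h/∂x, y follows -∂h/∂y.
∂h/∂x = 6(x - 3)(x + 2); at x=-1 this is -24, so x increases.
∂h/∂y = -9y(y + 2); at y=1 this is -27, so y increases.
The y-coordinate has no critical point in that direction and runs off to infinity.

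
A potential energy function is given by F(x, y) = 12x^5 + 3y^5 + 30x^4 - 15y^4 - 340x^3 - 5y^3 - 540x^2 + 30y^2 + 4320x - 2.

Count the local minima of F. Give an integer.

F separates as a function of x plus a function of y, so ∇F=0 decouples.
∂F/∂x = 60(x - 3)(x - 2)(x + 3)(x + 4) = 0 at x ∈ {-4, -3, 2, 3}; ∂F/∂y = 15y(y - 4)(y - 1)(y + 1) = 0 at y ∈ {-1, 0, 1, 4}.
The Hessian is diagonal: diag(F_xx, F_yy). Second derivatives: F_xx(-4)=-2520, F_xx(-3)=1800, F_xx(2)=-1800, F_xx(3)=2520; F_yy(-1)=-150, F_yy(0)=60, F_yy(1)=-90, F_yy(4)=900.
Local minima occur where both diagonal entries positive: (-3, 0), (-3, 4), (3, 0), (3, 4). Count: 4.

4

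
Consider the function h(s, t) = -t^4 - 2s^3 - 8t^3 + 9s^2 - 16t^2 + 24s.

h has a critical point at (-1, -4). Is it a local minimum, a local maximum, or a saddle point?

saddle point

The mixed partial ∂²h/∂s∂t is 0, so the Hessian at any point is diag(h_ss, h_tt) = diag(6(-2s + 3), -4(3t^2 + 12t + 8)).
At (-1, -4): H = diag(30, -32).
The eigenvalues have opposite signs, so H is indefinite: a saddle point.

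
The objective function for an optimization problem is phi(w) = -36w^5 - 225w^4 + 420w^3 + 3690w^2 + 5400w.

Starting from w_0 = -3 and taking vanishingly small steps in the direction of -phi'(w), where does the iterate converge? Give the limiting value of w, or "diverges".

phi'(w) = -180(w - 3)(w + 1)(w + 2)(w + 5), so phi'(-3) = 4320.
Gradient descent moves in the -phi' direction, i.e. w is decreasing.
The nearest critical point in that direction is w = -5, where phi'' = 17280 > 0 (a local minimum). The iterate converges there.

-5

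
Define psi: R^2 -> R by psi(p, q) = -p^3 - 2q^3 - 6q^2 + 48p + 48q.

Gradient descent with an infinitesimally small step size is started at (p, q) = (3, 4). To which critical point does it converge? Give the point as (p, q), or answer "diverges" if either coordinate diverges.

diverges

psi is separable, so gradient descent decouples: p follows -∂psi/∂p, q follows -∂psi/∂q.
∂psi/∂p = -3(p - 4)(p + 4); at p=3 this is 21, so p decreases.
∂psi/∂q = -6(q - 2)(q + 4); at q=4 this is -96, so q increases.
The q-coordinate has no critical point in that direction and runs off to infinity.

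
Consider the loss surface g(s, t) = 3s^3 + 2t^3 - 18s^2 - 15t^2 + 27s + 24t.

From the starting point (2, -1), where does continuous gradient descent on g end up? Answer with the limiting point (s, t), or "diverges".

g is separable, so gradient descent decouples: s follows -∂g/∂s, t follows -∂g/∂t.
∂g/∂s = 9(s - 3)(s - 1); at s=2 this is -9, so s increases.
∂g/∂t = 6(t - 4)(t - 1); at t=-1 this is 60, so t decreases.
The t-coordinate has no critical point in that direction and runs off to infinity.

diverges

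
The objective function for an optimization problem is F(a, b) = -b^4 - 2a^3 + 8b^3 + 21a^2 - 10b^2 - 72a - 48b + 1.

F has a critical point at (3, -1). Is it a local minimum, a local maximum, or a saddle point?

The mixed partial ∂²F/∂a∂b is 0, so the Hessian at any point is diag(F_aa, F_bb) = diag(6(-2a + 7), 4(-3b^2 + 12b - 5)).
At (3, -1): H = diag(6, -80).
The eigenvalues have opposite signs, so H is indefinite: a saddle point.

saddle point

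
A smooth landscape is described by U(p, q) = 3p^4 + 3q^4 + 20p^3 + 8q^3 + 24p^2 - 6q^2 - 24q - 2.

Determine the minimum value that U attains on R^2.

U(p,q) separates as A(p) + B(q) − 2, so its minimum is min A + min B − 2.
A'(p) = 12p(p + 1)(p + 4) vanishes at p ∈ {-4, -1, 0}; B'(q) = 12(q - 1)(q + 1)(q + 2) vanishes at q ∈ {-2, -1, 1}.
Local minima of A (where A''>0): A(-4)=-128, A(0)=0. Local minima of B: B(-2)=8, B(1)=-19.
So the global minimum of U is A(-4) + B(1) − 2 = -128 − 19 − 2 = -149, attained at (-4, 1).

-149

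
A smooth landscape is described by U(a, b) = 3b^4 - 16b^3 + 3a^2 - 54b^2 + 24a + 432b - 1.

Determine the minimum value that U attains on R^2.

-1156

U(a,b) separates as P(a) + Q(b) − 1, so its minimum is min P + min Q − 1.
P'(a) = 6a + 24 vanishes at a ∈ {-4}; Q'(b) = 12(b - 4)(b - 3)(b + 3) vanishes at b ∈ {-3, 3, 4}.
Local minima of P (where P''>0): P(-4)=-48. Local minima of Q: Q(-3)=-1107, Q(4)=608.
So the global minimum of U is P(-4) + Q(-3) − 1 = -48 − 1107 − 1 = -1156, attained at (-4, -3).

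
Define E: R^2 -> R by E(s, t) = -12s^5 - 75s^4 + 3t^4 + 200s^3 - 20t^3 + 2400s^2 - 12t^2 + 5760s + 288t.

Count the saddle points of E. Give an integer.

E separates as a function of s plus a function of t, so ∇E=0 decouples.
∂E/∂s = -60(s - 4)(s + 2)(s + 3)(s + 4) = 0 at s ∈ {-4, -3, -2, 4}; ∂E/∂t = 12(t - 4)(t - 3)(t + 2) = 0 at t ∈ {-2, 3, 4}.
The Hessian is diagonal: diag(E_ss, E_tt). Second derivatives: E_ss(-4)=960, E_ss(-3)=-420, E_ss(-2)=720, E_ss(4)=-20160; E_tt(-2)=360, E_tt(3)=-60, E_tt(4)=72.
Saddle points occur where the two diagonal entries have opposite signs: (-4, 3), (-3, -2), (-3, 4), (-2, 3), (4, -2), (4, 4). Count: 6.

6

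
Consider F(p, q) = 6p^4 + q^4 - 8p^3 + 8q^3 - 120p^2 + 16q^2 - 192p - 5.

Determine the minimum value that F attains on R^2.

-1669

F(p,q) separates as A(p) + B(q) − 5, so its minimum is min A + min B − 5.
A'(p) = 24(p - 4)(p + 1)(p + 2) vanishes at p ∈ {-2, -1, 4}; B'(q) = 4q(q + 2)(q + 4) vanishes at q ∈ {-4, -2, 0}.
Local minima of A (where A''>0): A(-2)=64, A(4)=-1664. Local minima of B: B(-4)=0, B(0)=0.
So the global minimum of F is A(4) + B(-4) − 5 = -1664 + 0 − 5 = -1669, attained at (4, -4).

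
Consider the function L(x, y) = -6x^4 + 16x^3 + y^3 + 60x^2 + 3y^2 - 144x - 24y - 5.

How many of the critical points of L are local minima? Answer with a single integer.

L separates as a function of x plus a function of y, so ∇L=0 decouples.
∂L/∂x = -24(x - 3)(x - 1)(x + 2) = 0 at x ∈ {-2, 1, 3}; ∂L/∂y = 3(y - 2)(y + 4) = 0 at y ∈ {-4, 2}.
The Hessian is diagonal: diag(L_xx, L_yy). Second derivatives: L_xx(-2)=-360, L_xx(1)=144, L_xx(3)=-240; L_yy(-4)=-18, L_yy(2)=18.
Local minima occur where both diagonal entries positive: (1, 2). Count: 1.

1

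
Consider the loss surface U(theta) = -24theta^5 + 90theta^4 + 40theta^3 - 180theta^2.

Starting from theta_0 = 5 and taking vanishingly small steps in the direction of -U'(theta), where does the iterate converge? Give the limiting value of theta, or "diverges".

diverges

U'(theta) = -120theta(theta - 3)(theta - 1)(theta + 1), so U'(5) = -28800.
Gradient descent moves in the -U' direction, i.e. theta is increasing.
There is no critical point above theta=5, and U' keeps the same sign, so the iterate runs off to +∞.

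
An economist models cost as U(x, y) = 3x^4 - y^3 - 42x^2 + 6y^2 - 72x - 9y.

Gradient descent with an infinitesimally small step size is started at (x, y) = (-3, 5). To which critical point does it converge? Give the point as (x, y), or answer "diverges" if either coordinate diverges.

diverges

U is separable, so gradient descent decouples: x follows -∂U/∂x, y follows -∂U/∂y.
∂U/∂x = 12(x - 3)(x + 1)(x + 2); at x=-3 this is -144, so x increases.
∂U/∂y = -3(y - 3)(y - 1); at y=5 this is -24, so y increases.
The y-coordinate has no critical point in that direction and runs off to infinity.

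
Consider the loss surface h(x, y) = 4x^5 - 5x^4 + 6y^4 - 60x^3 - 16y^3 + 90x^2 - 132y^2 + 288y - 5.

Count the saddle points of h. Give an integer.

h separates as a function of x plus a function of y, so ∇h=0 decouples.
∂h/∂x = 20x(x - 3)(x - 1)(x + 3) = 0 at x ∈ {-3, 0, 1, 3}; ∂h/∂y = 24(y - 4)(y - 1)(y + 3) = 0 at y ∈ {-3, 1, 4}.
The Hessian is diagonal: diag(h_xx, h_yy). Second derivatives: h_xx(-3)=-1440, h_xx(0)=180, h_xx(1)=-160, h_xx(3)=720; h_yy(-3)=672, h_yy(1)=-288, h_yy(4)=504.
Saddle points occur where the two diagonal entries have opposite signs: (-3, -3), (-3, 4), (0, 1), (1, -3), (1, 4), (3, 1). Count: 6.

6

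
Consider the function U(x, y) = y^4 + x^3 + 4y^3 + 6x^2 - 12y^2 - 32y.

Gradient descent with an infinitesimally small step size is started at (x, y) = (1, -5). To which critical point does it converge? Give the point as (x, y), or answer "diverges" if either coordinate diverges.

U is separable, so gradient descent decouples: x follows -∂U/∂x, y follows -∂U/∂y.
∂U/∂x = 3x(x + 4); at x=1 this is 15, so x decreases.
∂U/∂y = 4(y - 2)(y + 1)(y + 4); at y=-5 this is -112, so y increases.
x converges to its nearest critical value 0 (a local min of the x-part); y converges to -4. The iterate converges to (0, -4).

(0, -4)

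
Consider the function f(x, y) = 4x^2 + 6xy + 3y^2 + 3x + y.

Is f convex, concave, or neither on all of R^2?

f is quadratic, so its Hessian is the constant matrix H = [[8, 6], [6, 6]].
det(H) = 12, tr(H) = 14.
det(H) > 0 and tr(H) > 0, so H is positive definite everywhere: convex.

convex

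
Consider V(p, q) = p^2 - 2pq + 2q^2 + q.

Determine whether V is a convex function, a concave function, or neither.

convex

V is quadratic, so its Hessian is the constant matrix H = [[2, -2], [-2, 4]].
det(H) = 4, tr(H) = 6.
det(H) > 0 and tr(H) > 0, so H is positive definite everywhere: convex.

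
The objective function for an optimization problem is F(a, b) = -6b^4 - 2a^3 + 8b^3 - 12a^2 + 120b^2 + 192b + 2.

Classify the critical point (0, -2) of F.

local maximum

The mixed partial ∂²F/∂a∂b is 0, so the Hessian at any point is diag(F_aa, F_bb) = diag(-12(a + 2), 24(-3b^2 + 2b + 10)).
At (0, -2): H = diag(-24, -144).
Both eigenvalues are negative, so H is negative definite: a local maximum.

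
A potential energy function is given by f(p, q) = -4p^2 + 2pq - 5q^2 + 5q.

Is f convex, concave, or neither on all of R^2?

concave

f is quadratic, so its Hessian is the constant matrix H = [[-8, 2], [2, -10]].
det(H) = 76, tr(H) = -18.
det(H) > 0 and tr(H) < 0, so H is negative definite everywhere: concave.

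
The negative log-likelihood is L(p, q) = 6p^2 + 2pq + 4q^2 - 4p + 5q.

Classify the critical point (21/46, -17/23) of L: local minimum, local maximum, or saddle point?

The Hessian of L is constant: H = [[12, 2], [2, 8]].
det(H) = 12·8 − 2² = 92.
det(H) > 0 and tr(H) = 20 > 0, so H is positive definite and the point is a local minimum.

local minimum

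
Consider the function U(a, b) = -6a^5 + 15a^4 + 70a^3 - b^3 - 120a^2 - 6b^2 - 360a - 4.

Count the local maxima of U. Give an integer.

2

U separates as a function of a plus a function of b, so ∇U=0 decouples.
∂U/∂a = -30(a - 3)(a - 2)(a + 1)(a + 2) = 0 at a ∈ {-2, -1, 2, 3}; ∂U/∂b = -3b(b + 4) = 0 at b ∈ {-4, 0}.
The Hessian is diagonal: diag(U_aa, U_bb). Second derivatives: U_aa(-2)=600, U_aa(-1)=-360, U_aa(2)=360, U_aa(3)=-600; U_bb(-4)=12, U_bb(0)=-12.
Local maxima occur where both diagonal entries negative: (-1, 0), (3, 0). Count: 2.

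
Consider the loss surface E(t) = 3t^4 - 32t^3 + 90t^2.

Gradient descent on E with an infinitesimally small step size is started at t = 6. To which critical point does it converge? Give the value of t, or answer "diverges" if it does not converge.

5

E'(t) = 12t(t - 5)(t - 3), so E'(6) = 216.
Gradient descent moves in the -E' direction, i.e. t is decreasing.
The nearest critical point in that direction is t = 5, where E'' = 120 > 0 (a local minimum). The iterate converges there.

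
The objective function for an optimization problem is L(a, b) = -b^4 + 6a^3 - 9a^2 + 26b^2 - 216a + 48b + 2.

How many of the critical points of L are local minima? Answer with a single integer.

1

L separates as a function of a plus a function of b, so ∇L=0 decouples.
∂L/∂a = 18(a - 4)(a + 3) = 0 at a ∈ {-3, 4}; ∂L/∂b = -4(b - 4)(b + 1)(b + 3) = 0 at b ∈ {-3, -1, 4}.
The Hessian is diagonal: diag(L_aa, L_bb). Second derivatives: L_aa(-3)=-126, L_aa(4)=126; L_bb(-3)=-56, L_bb(-1)=40, L_bb(4)=-140.
Local minima occur where both diagonal entries positive: (4, -1). Count: 1.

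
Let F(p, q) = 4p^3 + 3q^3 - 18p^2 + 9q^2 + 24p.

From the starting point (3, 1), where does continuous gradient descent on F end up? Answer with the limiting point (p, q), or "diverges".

F is separable, so gradient descent decouples: p follows -∂F/∂p, q follows -∂F/∂q.
∂F/∂p = 12(p - 2)(p - 1); at p=3 this is 24, so p decreases.
∂F/∂q = 9q(q + 2); at q=1 this is 27, so q decreases.
p converges to its nearest critical value 2 (a local min of the p-part); q converges to 0. The iterate converges to (2, 0).

(2, 0)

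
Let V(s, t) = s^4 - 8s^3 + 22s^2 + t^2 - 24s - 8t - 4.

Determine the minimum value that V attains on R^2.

V(s,t) separates as P(s) + Q(t) − 4, so its minimum is min P + min Q − 4.
P'(s) = 4(s - 3)(s - 2)(s - 1) vanishes at s ∈ {1, 2, 3}; Q'(t) = 2(t - 4) vanishes at t ∈ {4}.
Local minima of P (where P''>0): P(1)=-9, P(3)=-9. Local minima of Q: Q(4)=-16.
So the global minimum of V is P(1) + Q(4) − 4 = -9 − 16 − 4 = -29, attained at (1, 4).

-29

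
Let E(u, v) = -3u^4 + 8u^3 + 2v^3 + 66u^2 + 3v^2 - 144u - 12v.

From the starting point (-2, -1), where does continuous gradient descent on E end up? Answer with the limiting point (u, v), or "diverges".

(1, 1)

E is separable, so gradient descent decouples: u follows -∂E/∂u, v follows -∂E/∂v.
∂E/∂u = -12(u - 4)(u - 1)(u + 3); at u=-2 this is -216, so u increases.
∂E/∂v = 6(v - 1)(v + 2); at v=-1 this is -12, so v increases.
u converges to its nearest critical value 1 (a local min of the u-part); v converges to 1. The iterate converges to (1, 1).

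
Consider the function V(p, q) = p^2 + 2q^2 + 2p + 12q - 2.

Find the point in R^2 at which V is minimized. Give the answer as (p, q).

V(p,q) separates as A(p) + B(q) − 2, so its minimum is min A + min B − 2.
A'(p) = 2p + 2 vanishes at p ∈ {-1}; B'(q) = 4q + 12 vanishes at q ∈ {-3}.
Local minima of A (where A''>0): A(-1)=-1. Local minima of B: B(-3)=-18.
So the global minimum of V is A(-1) + B(-3) − 2 = -1 − 18 − 2 = -21, attained at (-1, -3).

(-1, -3)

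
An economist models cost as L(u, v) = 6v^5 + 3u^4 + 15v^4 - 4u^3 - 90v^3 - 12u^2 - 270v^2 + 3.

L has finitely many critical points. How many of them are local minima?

4

L separates as a function of u plus a function of v, so ∇L=0 decouples.
∂L/∂u = 12u(u - 2)(u + 1) = 0 at u ∈ {-1, 0, 2}; ∂L/∂v = 30v(v - 3)(v + 2)(v + 3) = 0 at v ∈ {-3, -2, 0, 3}.
The Hessian is diagonal: diag(L_uu, L_vv). Second derivatives: L_uu(-1)=36, L_uu(0)=-24, L_uu(2)=72; L_vv(-3)=-540, L_vv(-2)=300, L_vv(0)=-540, L_vv(3)=2700.
Local minima occur where both diagonal entries positive: (-1, -2), (-1, 3), (2, -2), (2, 3). Count: 4.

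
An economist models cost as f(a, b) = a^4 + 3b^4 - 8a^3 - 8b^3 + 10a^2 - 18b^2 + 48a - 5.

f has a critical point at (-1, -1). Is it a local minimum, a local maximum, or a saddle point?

The mixed partial ∂²f/∂a∂b is 0, so the Hessian at any point is diag(f_aa, f_bb) = diag(4(3a^2 - 12a + 5), 12(3b^2 - 4b - 3)).
At (-1, -1): H = diag(80, 48).
Both eigenvalues are positive, so H is positive definite: a local minimum.

local minimum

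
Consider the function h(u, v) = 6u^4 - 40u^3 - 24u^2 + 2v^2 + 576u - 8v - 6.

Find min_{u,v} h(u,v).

h(u,v) separates as P(u) + Q(v) − 6, so its minimum is min P + min Q − 6.
P'(u) = 24(u - 4)(u - 3)(u + 2) vanishes at u ∈ {-2, 3, 4}; Q'(v) = 4v - 8 vanishes at v ∈ {2}.
Local minima of P (where P''>0): P(-2)=-832, P(4)=896. Local minima of Q: Q(2)=-8.
So the global minimum of h is P(-2) + Q(2) − 6 = -832 − 8 − 6 = -846, attained at (-2, 2).

-846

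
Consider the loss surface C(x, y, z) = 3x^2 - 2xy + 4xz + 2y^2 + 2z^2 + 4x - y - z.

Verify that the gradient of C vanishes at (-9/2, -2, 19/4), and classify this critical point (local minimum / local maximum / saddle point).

local minimum

∇C = (6x - 2y + 4z + 4, -2x + 4y - 1, 4x + 4z - 1); substituting (-9/2, -2, 19/4) gives ∇C = (0, 0, 0), so (-9/2, -2, 19/4) is indeed a critical point.
The Hessian is constant: H = [[6, -2, 4], [-2, 4, 0], [4, 0, 4]].
Leading principal minors: Δ₁ = 6, Δ₂ = 20, Δ₃ = 16.
All leading minors are positive, so H is positive definite: a local minimum.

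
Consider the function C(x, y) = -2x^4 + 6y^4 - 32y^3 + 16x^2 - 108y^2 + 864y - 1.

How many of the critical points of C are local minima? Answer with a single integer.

2

C separates as a function of x plus a function of y, so ∇C=0 decouples.
∂C/∂x = -8x(x - 2)(x + 2) = 0 at x ∈ {-2, 0, 2}; ∂C/∂y = 24(y - 4)(y - 3)(y + 3) = 0 at y ∈ {-3, 3, 4}.
The Hessian is diagonal: diag(C_xx, C_yy). Second derivatives: C_xx(-2)=-64, C_xx(0)=32, C_xx(2)=-64; C_yy(-3)=1008, C_yy(3)=-144, C_yy(4)=168.
Local minima occur where both diagonal entries positive: (0, -3), (0, 4). Count: 2.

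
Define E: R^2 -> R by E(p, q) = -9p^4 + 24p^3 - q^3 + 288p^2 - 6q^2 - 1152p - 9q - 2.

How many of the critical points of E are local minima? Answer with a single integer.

E separates as a function of p plus a function of q, so ∇E=0 decouples.
∂E/∂p = -36(p - 4)(p - 2)(p + 4) = 0 at p ∈ {-4, 2, 4}; ∂E/∂q = -3(q + 1)(q + 3) = 0 at q ∈ {-3, -1}.
The Hessian is diagonal: diag(E_pp, E_qq). Second derivatives: E_pp(-4)=-1728, E_pp(2)=432, E_pp(4)=-576; E_qq(-3)=6, E_qq(-1)=-6.
Local minima occur where both diagonal entries positive: (2, -3). Count: 1.

1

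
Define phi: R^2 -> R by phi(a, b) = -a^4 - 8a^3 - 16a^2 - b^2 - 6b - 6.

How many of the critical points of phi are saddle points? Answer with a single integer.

phi separates as a function of a plus a function of b, so ∇phi=0 decouples.
∂phi/∂a = -4a(a + 2)(a + 4) = 0 at a ∈ {-4, -2, 0}; ∂phi/∂b = -2(b + 3) = 0 at b ∈ {-3}.
The Hessian is diagonal: diag(phi_aa, phi_bb). Second derivatives: phi_aa(-4)=-32, phi_aa(-2)=16, phi_aa(0)=-32; phi_bb(-3)=-2.
Saddle points occur where the two diagonal entries have opposite signs: (-2, -3). Count: 1.

1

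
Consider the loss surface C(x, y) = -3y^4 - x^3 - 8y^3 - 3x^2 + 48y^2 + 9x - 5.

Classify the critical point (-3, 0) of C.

The mixed partial ∂²C/∂x∂y is 0, so the Hessian at any point is diag(C_xx, C_yy) = diag(-6(x + 1), 12(-3y^2 - 4y + 8)).
At (-3, 0): H = diag(12, 96).
Both eigenvalues are positive, so H is positive definite: a local minimum.

local minimum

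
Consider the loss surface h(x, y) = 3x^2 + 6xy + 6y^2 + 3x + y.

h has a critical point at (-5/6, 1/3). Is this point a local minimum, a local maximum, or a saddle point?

The Hessian of h is constant: H = [[6, 6], [6, 12]].
det(H) = 6·12 − 6² = 36.
det(H) > 0 and tr(H) = 18 > 0, so H is positive definite and the point is a local minimum.

local minimum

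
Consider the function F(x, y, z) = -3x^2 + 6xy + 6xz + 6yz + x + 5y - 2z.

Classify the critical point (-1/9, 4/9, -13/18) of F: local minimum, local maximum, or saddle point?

saddle point

The Hessian is constant: H = [[-6, 6, 6], [6, 0, 6], [6, 6, 0]].
Leading principal minors: Δ₁ = -6, Δ₂ = -36, Δ₃ = 648.
The minors fit neither the all-positive nor the alternating-sign pattern, so H is indefinite: a saddle point.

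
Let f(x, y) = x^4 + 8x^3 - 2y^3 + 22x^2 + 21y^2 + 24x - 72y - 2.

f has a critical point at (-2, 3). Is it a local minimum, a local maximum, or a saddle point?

The mixed partial ∂²f/∂x∂y is 0, so the Hessian at any point is diag(f_xx, f_yy) = diag(4(3x^2 + 12x + 11), 6(-2y + 7)).
At (-2, 3): H = diag(-4, 6).
The eigenvalues have opposite signs, so H is indefinite: a saddle point.

saddle point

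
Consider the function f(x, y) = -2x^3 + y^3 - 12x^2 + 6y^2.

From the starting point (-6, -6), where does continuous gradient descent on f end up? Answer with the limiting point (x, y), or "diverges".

diverges

f is separable, so gradient descent decouples: x follows -∂f/∂x, y follows -∂f/∂y.
∂f/∂x = -6x(x + 4); at x=-6 this is -72, so x increases.
∂f/∂y = 3y(y + 4); at y=-6 this is 36, so y decreases.
The y-coordinate has no critical point in that direction and runs off to infinity.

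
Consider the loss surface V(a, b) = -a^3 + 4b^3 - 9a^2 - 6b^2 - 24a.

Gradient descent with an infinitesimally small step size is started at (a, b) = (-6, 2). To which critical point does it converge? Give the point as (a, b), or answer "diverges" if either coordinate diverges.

V is separable, so gradient descent decouples: a follows -∂V/∂a, b follows -∂V/∂b.
∂V/∂a = -3(a + 2)(a + 4); at a=-6 this is -24, so a increases.
∂V/∂b = 12b(b - 1); at b=2 this is 24, so b decreases.
a converges to its nearest critical value -4 (a local min of the a-part); b converges to 1. The iterate converges to (-4, 1).

(-4, 1)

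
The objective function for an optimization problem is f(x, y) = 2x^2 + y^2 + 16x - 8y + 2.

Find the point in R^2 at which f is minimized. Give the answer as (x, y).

(-4, 4)

f(x,y) separates as P(x) + Q(y) + 2, so its minimum is min P + min Q + 2.
P'(x) = 4x + 16 vanishes at x ∈ {-4}; Q'(y) = 2y - 8 vanishes at y ∈ {4}.
Local minima of P (where P''>0): P(-4)=-32. Local minima of Q: Q(4)=-16.
So the global minimum of f is P(-4) + Q(4) + 2 = -32 − 16 + 2 = -46, attained at (-4, 4).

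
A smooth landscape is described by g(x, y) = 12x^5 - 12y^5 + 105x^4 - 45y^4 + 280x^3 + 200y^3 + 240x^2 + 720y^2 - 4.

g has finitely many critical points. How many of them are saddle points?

8

g separates as a function of x plus a function of y, so ∇g=0 decouples.
∂g/∂x = 60x(x + 1)(x + 2)(x + 4) = 0 at x ∈ {-4, -2, -1, 0}; ∂g/∂y = -60y(y - 3)(y + 2)(y + 4) = 0 at y ∈ {-4, -2, 0, 3}.
The Hessian is diagonal: diag(g_xx, g_yy). Second derivatives: g_xx(-4)=-1440, g_xx(-2)=240, g_xx(-1)=-180, g_xx(0)=480; g_yy(-4)=3360, g_yy(-2)=-1200, g_yy(0)=1440, g_yy(3)=-6300.
Saddle points occur where the two diagonal entries have opposite signs: (-4, -4), (-4, 0), (-2, -2), (-2, 3), (-1, -4), (-1, 0), (0, -2), (0, 3). Count: 8.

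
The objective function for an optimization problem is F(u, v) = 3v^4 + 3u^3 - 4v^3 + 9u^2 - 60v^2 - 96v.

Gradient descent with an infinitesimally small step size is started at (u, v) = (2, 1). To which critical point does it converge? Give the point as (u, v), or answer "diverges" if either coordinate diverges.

F is separable, so gradient descent decouples: u follows -∂F/∂u, v follows -∂F/∂v.
∂F/∂u = 9u(u + 2); at u=2 this is 72, so u decreases.
∂F/∂v = 12(v - 4)(v + 1)(v + 2); at v=1 this is -216, so v increases.
u converges to its nearest critical value 0 (a local min of the u-part); v converges to 4. The iterate converges to (0, 4).

(0, 4)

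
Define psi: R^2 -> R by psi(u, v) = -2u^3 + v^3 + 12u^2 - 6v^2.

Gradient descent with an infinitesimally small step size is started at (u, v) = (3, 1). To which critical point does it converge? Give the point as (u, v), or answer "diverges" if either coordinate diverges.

psi is separable, so gradient descent decouples: u follows -∂psi/∂u, v follows -∂psi/∂v.
∂psi/∂u = -6u(u - 4); at u=3 this is 18, so u decreases.
∂psi/∂v = 3v(v - 4); at v=1 this is -9, so v increases.
u converges to its nearest critical value 0 (a local min of the u-part); v converges to 4. The iterate converges to (0, 4).

(0, 4)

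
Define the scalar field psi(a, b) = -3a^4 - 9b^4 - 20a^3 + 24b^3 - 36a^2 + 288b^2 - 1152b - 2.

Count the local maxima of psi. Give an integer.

4

psi separates as a function of a plus a function of b, so ∇psi=0 decouples.
∂psi/∂a = -12a(a + 2)(a + 3) = 0 at a ∈ {-3, -2, 0}; ∂psi/∂b = -36(b - 4)(b - 2)(b + 4) = 0 at b ∈ {-4, 2, 4}.
The Hessian is diagonal: diag(psi_aa, psi_bb). Second derivatives: psi_aa(-3)=-36, psi_aa(-2)=24, psi_aa(0)=-72; psi_bb(-4)=-1728, psi_bb(2)=432, psi_bb(4)=-576.
Local maxima occur where both diagonal entries negative: (-3, -4), (-3, 4), (0, -4), (0, 4). Count: 4.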